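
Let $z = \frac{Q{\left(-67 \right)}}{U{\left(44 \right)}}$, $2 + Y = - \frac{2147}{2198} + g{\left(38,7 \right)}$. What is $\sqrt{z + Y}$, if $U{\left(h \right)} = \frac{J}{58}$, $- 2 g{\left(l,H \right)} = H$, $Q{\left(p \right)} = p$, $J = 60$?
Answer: $\frac{i \sqrt{77443134090}}{32970} \approx 8.4406 i$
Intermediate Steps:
$g{\left(l,H \right)} = - \frac{H}{2}$
$Y = - \frac{7118}{1099}$ ($Y = -2 - \left(\frac{7}{2} + \frac{2147}{2198}\right) = -2 - \frac{4920}{1099} = - \frac{7118}{1099} \approx -6.4768$)
$U{\left(h \right)} = \frac{30}{29}$ ($U{\left(h \right)} = \frac{60}{58} = 60 \cdot \frac{1}{58} = \frac{30}{29}$)
$z = - \frac{1943}{30}$ ($z = - \frac{67}{\frac{30}{29}} = \left(-67\right) \frac{29}{30} = - \frac{1943}{30} \approx -64.767$)
$\sqrt{z + Y} = \sqrt{- \frac{1943}{30} - \frac{7118}{1099}} = \sqrt{- \frac{2348897}{32970}} = \frac{i \sqrt{77443134090}}{32970}$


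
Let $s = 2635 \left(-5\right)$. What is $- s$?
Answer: $13175$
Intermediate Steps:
$s = -13175$
$- s = \left(-1\right) \left(-13175\right) = 13175$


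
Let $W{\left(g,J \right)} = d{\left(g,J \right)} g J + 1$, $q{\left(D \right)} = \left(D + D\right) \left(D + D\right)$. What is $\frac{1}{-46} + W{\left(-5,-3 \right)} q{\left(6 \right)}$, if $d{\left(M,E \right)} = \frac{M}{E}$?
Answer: $\frac{172223}{46} \approx 3744.0$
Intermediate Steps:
$q{\left(D \right)} = 4 D^{2}$ ($q{\left(D \right)} = 2 D 2 D = 4 D^{2}$)
$W{\left(g,J \right)} = 1 + g^{2}$ ($W{\left(g,J \right)} = \frac{g}{J} g J + 1 = \frac{g^{2}}{J} J + 1 = g^{2} + 1 = 1 + g^{2}$)
$\frac{1}{-46} + W{\left(-5,-3 \right)} q{\left(6 \right)} = \frac{1}{-46} + \left(1 + \left(-5\right)^{2}\right) 4 \cdot 6^{2} = - \frac{1}{46} + \left(1 + 25\right) 4 \cdot 36 = - \frac{1}{46} + 26 \cdot 144 = - \frac{1}{46} + 3744 = \frac{172223}{46}$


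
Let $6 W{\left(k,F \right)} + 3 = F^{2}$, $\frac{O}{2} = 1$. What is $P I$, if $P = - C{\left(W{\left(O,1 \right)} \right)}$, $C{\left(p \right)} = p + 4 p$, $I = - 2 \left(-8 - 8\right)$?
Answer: $\frac{160}{3} \approx 53.333$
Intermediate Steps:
$O = 2$ ($O = 2 \cdot 1 = 2$)
$I = 32$ ($I = \left(-2\right) \left(-16\right) = 32$)
$W{\left(k,F \right)} = - \frac{1}{2} + \frac{F^{2}}{6}$
$C{\left(p \right)} = 5 p$
$P = \frac{5}{3}$ ($P = - 5 \left(- \frac{1}{2} + \frac{1^{2}}{6}\right) = - 5 \left(- \frac{1}{2} + \frac{1}{6} \cdot 1\right) = - 5 \left(- \frac{1}{2} + \frac{1}{6}\right) = - \frac{5 \left(-1\right)}{3} = \left(-1\right) \left(- \frac{5}{3}\right) = \frac{5}{3} \approx 1.6667$)
$P I = \frac{5}{3} \cdot 32 = \frac{160}{3}$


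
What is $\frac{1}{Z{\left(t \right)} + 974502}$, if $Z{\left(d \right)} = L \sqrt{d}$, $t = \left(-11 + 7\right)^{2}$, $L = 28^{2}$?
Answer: $\frac{1}{977638} \approx 1.0229 \cdot 10^{-6}$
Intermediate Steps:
$L = 784$
$t = 16$ ($t = \left(-4\right)^{2} = 16$)
$Z{\left(d \right)} = 784 \sqrt{d}$
$\frac{1}{Z{\left(t \right)} + 974502} = \frac{1}{784 \sqrt{16} + 974502} = \frac{1}{784 \cdot 4 + 974502} = \frac{1}{3136 + 974502} = \frac{1}{977638}$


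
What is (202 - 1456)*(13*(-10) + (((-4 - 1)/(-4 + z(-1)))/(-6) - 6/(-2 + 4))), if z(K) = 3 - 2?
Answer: 501391/3 ≈ 1.6713e+5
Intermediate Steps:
z(K) = 1
(202 - 1456)*(13*(-10) + (((-4 - 1)/(-4 + z(-1)))/(-6) - 6/(-2 + 4))) = (202 - 1456)*(13*(-10) + (((-4 - 1)/(-4 + 1))/(-6) - 6/(-2 + 4))) = -1254*(-130 + (-5/(-3)*(-⅙) - 6/2)) = -1254*(-130 + (-5*(-⅓)*(-⅙) - 6*½)) = -1254*(-130 + ((5/3)*(-⅙) - 3)) = -1254*(-130 + (-5/18 - 3)) = -1254*(-130 - 59/18) = -1254*(-2399/18) = 501391/3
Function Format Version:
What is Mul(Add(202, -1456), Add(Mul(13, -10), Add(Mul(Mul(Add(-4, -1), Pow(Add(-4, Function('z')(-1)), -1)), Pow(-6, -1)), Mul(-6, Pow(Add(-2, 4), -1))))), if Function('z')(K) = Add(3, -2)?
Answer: Rational(501391, 3) ≈ 1.6713e+5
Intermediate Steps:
Function('z')(K) = 1
Mul(Add(202, -1456), Add(Mul(13, -10), Add(Mul(Mul(Add(-4, -1), Pow(Add(-4, Function('z')(-1)), -1)), Pow(-6, -1)), Mul(-6, Pow(Add(-2, 4), -1))))) = Mul(Add(202, -1456), Add(Mul(13, -10), Add(Mul(Mul(Add(-4, -1), Pow(Add(-4, 1), -1)), Pow(-6, -1)), Mul(-6, Pow(Add(-2, 4), -1))))) = Mul(-1254, Add(-130, Add(Mul(Mul(-5, Pow(-3, -1)), Rational(-1, 6)), Mul(-6, Pow(2, -1))))) = Mul(-1254, Add(-130, Add(Mul(Mul(-5, Rational(-1, 3)), Rational(-1, 6)), Mul(-6, Rational(1, 2))))) = Mul(-1254, Add(-130, Add(Mul(Rational(5, 3), Rational(-1, 6)), -3))) = Mul(-1254, Add(-130, Add(Rational(-5, 18), -3))) = Mul(-1254, Add(-130, Rational(-59, 18))) = Mul(-1254, Rational(-2399, 18)) = Rational(501391, 3)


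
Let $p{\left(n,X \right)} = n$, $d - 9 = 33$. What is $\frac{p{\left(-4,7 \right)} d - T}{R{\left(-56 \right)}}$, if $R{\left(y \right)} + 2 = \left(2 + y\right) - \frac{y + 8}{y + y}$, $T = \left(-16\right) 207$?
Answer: $- \frac{22008}{395} \approx -55.716$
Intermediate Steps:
$d = 42$ ($d = 9 + 33 = 42$)
$T = -3312$
$R{\left(y \right)} = y - \frac{8 + y}{2 y}$ ($R{\left(y \right)} = -2 - \left(-2 - y + \frac{y + 8}{y + y}\right) = -2 - \left(-2 - y + \frac{8 + y}{2 y}\right) = -2 + \left(2 + y - \frac{8 + y}{2 y}\right) = y - \frac{8 + y}{2 y}$)
$\frac{p{\left(-4,7 \right)} d - T}{R{\left(-56 \right)}} = \frac{\left(-4\right) 42 - -3312}{- \frac{1}{2} - 56 - \frac{4}{-56}} = \frac{-168 + 3312}{- \frac{1}{2} - 56 - - \frac{1}{14}} = \frac{3144}{- \frac{1}{2} - 56 + \frac{1}{14}} = \frac{3144}{- \frac{395}{7}} = 3144 \left(- \frac{7}{395}\right) = - \frac{22008}{395}$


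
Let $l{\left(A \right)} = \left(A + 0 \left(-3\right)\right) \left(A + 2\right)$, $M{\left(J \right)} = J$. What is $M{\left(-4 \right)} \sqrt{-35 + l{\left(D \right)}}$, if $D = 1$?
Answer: $- 16 i \sqrt{2} \approx - 22.627 i$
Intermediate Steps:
$l{\left(A \right)} = A \left(2 + A\right)$ ($l{\left(A \right)} = \left(A + 0\right) \left(2 + A\right) = A \left(2 + A\right)$)
$M{\left(-4 \right)} \sqrt{-35 + l{\left(D \right)}} = - 4 \sqrt{-35 + 1 \left(2 + 1\right)} = - 4 \sqrt{-35 + 1 \cdot 3} = - 4 \sqrt{-35 + 3} = - 4 \sqrt{-32} = - 4 \cdot 4 i \sqrt{2} = - 16 i \sqrt{2}$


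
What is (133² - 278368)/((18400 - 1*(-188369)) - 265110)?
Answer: 86893/19447 ≈ 4.4682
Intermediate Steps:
(133² - 278368)/((18400 - 1*(-188369)) - 265110) = (17689 - 278368)/((18400 + 188369) - 265110) = -260679/(206769 - 265110) = -260679/(-58341) = -260679*(-1/58341) = 86893/19447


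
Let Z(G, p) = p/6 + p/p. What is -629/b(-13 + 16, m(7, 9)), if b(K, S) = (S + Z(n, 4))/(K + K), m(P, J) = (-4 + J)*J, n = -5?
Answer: -5661/70 ≈ -80.871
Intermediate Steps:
Z(G, p) = 1 + p/6 (Z(G, p) = p*(1/6) + 1 = p/6 + 1 = 1 + p/6)
m(P, J) = J*(-4 + J)
b(K, S) = (5/3 + S)/(2*K) (b(K, S) = (S + (1 + (1/6)*4))/(K + K) = (S + (1 + 2/3))/((2*K)) = (S + 5/3)*(1/(2*K)) = (5/3 + S)*(1/(2*K)) = (5/3 + S)/(2*K))
-629/b(-13 + 16, m(7, 9)) = -629*6*(-13 + 16)/(5 + 3*(9*(-4 + 9))) = -629*18/(5 + 3*(9*5)) = -629*18/(5 + 3*45) = -629*18/(5 + 135) = -629/((1/6)*(1/3)*140) = -629/70/9 = -629*9/70 = -5661/70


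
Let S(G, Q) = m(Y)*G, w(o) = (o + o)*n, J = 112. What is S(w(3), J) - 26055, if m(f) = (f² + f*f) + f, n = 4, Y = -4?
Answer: -25383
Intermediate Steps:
w(o) = 8*o (w(o) = (o + o)*4 = (2*o)*4 = 8*o)
m(f) = f + 2*f² (m(f) = (f² + f²) + f = 2*f² + f = f + 2*f²)
S(G, Q) = 28*G (S(G, Q) = (-4*(1 + 2*(-4)))*G = (-4*(1 - 8))*G = (-4*(-7))*G = 28*G)
S(w(3), J) - 26055 = 28*(8*3) - 26055 = 28*24 - 26055 = 672 - 26055 = -25383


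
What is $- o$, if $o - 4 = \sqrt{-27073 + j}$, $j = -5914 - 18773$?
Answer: $-4 - 4 i \sqrt{3235} \approx -4.0 - 227.51 i$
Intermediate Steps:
$j = -24687$ ($j = -5914 - 18773 = -24687$)
$o = 4 + 4 i \sqrt{3235}$ ($o = 4 + \sqrt{-27073 - 24687} = 4 + \sqrt{-51760} = 4 + 4 i \sqrt{3235} \approx 4.0 + 227.51 i$)
$- o = - (4 + 4 i \sqrt{3235}) = -4 - 4 i \sqrt{3235}$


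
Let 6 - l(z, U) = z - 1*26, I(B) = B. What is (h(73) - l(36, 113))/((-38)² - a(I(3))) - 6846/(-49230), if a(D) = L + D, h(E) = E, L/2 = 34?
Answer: 2198378/11265465 ≈ 0.19514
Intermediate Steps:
L = 68 (L = 2*34 = 68)
a(D) = 68 + D
l(z, U) = 32 - z (l(z, U) = 6 - (z - 1*26) = 6 - (z - 26) = 6 - (-26 + z) = 6 + (26 - z) = 32 - z)
(h(73) - l(36, 113))/((-38)² - a(I(3))) - 6846/(-49230) = (73 - (32 - 1*36))/((-38)² - (68 + 3)) - 6846/(-49230) = (73 - (32 - 36))/(1444 - 1*71) - 6846*(-1/49230) = (73 - 1*(-4))/(1444 - 71) + 1141/8205 = (73 + 4)/1373 + 1141/8205 = 77*(1/1373) + 1141/8205 = 77/1373 + 1141/8205 = 2198378/11265465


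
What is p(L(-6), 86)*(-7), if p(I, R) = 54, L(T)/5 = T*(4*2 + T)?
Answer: -378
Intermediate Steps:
L(T) = 5*T*(8 + T) (L(T) = 5*(T*(4*2 + T)) = 5*(T*(8 + T)) = 5*T*(8 + T))
p(L(-6), 86)*(-7) = 54*(-7) = -378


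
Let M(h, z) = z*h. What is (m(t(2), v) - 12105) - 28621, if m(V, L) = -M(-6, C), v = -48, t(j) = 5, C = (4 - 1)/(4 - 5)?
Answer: -40744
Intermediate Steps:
C = -3 (C = 3/(-1) = 3*(-1) = -3)
M(h, z) = h*z
m(V, L) = -18 (m(V, L) = -(-6)*(-3) = -1*18 = -18)
(m(t(2), v) - 12105) - 28621 = (-18 - 12105) - 28621 = -12123 - 28621 = -40744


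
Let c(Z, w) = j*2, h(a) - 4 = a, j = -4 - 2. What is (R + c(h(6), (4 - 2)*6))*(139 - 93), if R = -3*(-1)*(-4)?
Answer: -1104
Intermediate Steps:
j = -6
h(a) = 4 + a
R = -12 (R = 3*(-4) = -12)
c(Z, w) = -12 (c(Z, w) = -6*2 = -12)
(R + c(h(6), (4 - 2)*6))*(139 - 93) = (-12 - 12)*(139 - 93) = -24*46 = -1104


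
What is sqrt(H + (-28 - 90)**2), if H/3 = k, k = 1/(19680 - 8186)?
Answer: sqrt(1839528023746)/11494 ≈ 118.00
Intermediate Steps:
k = 1/11494 ≈ 8.7002e-5
H = 3/11494 (H = 3*(1/11494) = 3/11494 ≈ 0.00026101)
sqrt(H + (-28 - 90)**2) = sqrt(3/11494 + (-28 - 90)**2) = sqrt(3/11494 + (-118)**2) = sqrt(3/11494 + 13924) = sqrt(160042459/11494) = sqrt(1839528023746)/11494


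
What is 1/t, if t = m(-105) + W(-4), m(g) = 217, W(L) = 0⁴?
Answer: 1/217 ≈ 0.0046083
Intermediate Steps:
W(L) = 0
t = 217 (t = 217 + 0 = 217)
1/t = 1/217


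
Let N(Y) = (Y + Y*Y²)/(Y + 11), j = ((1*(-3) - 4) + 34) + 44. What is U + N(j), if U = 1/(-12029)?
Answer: 2153082698/493189 ≈ 4365.6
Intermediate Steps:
U = -1/12029 ≈ -8.3132e-5
j = 71 (j = ((-3 - 4) + 34) + 44 = (-7 + 34) + 44 = 27 + 44 = 71)
N(Y) = (Y + Y³)/(11 + Y)
U + N(j) = -1/12029 + (71 + 71³)/(11 + 71) = -1/12029 + (71 + 357911)/82 = -1/12029 + (1/82)*357982 = -1/12029 + 178991/41 = 2153082698/493189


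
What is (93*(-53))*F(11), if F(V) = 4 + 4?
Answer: -39432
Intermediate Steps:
F(V) = 8
(93*(-53))*F(11) = (93*(-53))*8 = -4929*8 = -39432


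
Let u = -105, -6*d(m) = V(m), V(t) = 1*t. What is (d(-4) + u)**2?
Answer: 97969/9 ≈ 10885.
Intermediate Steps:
V(t) = t
d(m) = -m/6
(d(-4) + u)**2 = (-1/6*(-4) - 105)**2 = (2/3 - 105)**2 = (-313/3)**2 = 97969/9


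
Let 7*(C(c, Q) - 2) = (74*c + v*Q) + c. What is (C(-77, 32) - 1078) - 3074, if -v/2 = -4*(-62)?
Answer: -50697/7 ≈ -7242.4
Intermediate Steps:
v = -496 (v = -(-8)*(-62) = -2*248 = -496)
C(c, Q) = 2 - 496*Q/7 + 75*c/7 (C(c, Q) = 2 + ((74*c - 496*Q) + c)/7 = 2 + ((-496*Q + 74*c) + c)/7 = 2 + (-496*Q + 75*c)/7 = 2 + (-496*Q/7 + 75*c/7) = 2 - 496*Q/7 + 75*c/7)
(C(-77, 32) - 1078) - 3074 = ((2 - 496/7*32 + (75/7)*(-77)) - 1078) - 3074 = ((2 - 15872/7 - 825) - 1078) - 3074 = (-21633/7 - 1078) - 3074 = -29179/7 - 3074 = -50697/7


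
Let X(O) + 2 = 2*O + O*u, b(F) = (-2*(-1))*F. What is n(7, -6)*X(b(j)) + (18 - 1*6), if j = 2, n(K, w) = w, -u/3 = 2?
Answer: 120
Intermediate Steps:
u = -6 (u = -3*2 = -6)
b(F) = 2*F
X(O) = -2 - 4*O (X(O) = -2 + (2*O + O*(-6)) = -2 + (2*O - 6*O) = -2 - 4*O)
n(7, -6)*X(b(j)) + (18 - 1*6) = -6*(-2 - 8*2) + (18 - 1*6) = -6*(-2 - 4*4) + (18 - 6) = -6*(-2 - 16) + 12 = -6*(-18) + 12 = 108 + 12 = 120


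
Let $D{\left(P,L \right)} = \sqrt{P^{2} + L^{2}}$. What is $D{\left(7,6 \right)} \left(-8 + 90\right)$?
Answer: $82 \sqrt{85} \approx 756.0$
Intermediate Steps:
$D{\left(P,L \right)} = \sqrt{L^{2} + P^{2}}$
$D{\left(7,6 \right)} \left(-8 + 90\right) = \sqrt{6^{2} + 7^{2}} \left(-8 + 90\right) = \sqrt{36 + 49} \cdot 82 = \sqrt{85} \cdot 82 = 82 \sqrt{85}$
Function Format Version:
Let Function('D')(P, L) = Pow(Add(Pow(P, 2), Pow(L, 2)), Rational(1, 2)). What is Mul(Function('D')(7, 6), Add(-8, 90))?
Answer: Mul(82, Pow(85, Rational(1, 2))) ≈ 756.00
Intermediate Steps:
Function('D')(P, L) = Pow(Add(Pow(L, 2), Pow(P, 2)), Rational(1, 2))
Mul(Function('D')(7, 6), Add(-8, 90)) = Mul(Pow(Add(Pow(6, 2), Pow(7, 2)), Rational(1, 2)), Add(-8, 90)) = Mul(Pow(Add(36, 49), Rational(1, 2)), 82) = Mul(Pow(85, Rational(1, 2)), 82) = Mul(82, Pow(85, Rational(1, 2)))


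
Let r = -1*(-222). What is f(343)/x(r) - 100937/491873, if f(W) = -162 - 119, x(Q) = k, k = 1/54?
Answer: -7463781839/491873 ≈ -15174.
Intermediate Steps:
k = 1/54 ≈ 0.018519
r = 222
x(Q) = 1/54
f(W) = -281
f(343)/x(r) - 100937/491873 = -281/1/54 - 100937/491873 = -281*54 - 100937*1/491873 = -15174 - 100937/491873 = -7463781839/491873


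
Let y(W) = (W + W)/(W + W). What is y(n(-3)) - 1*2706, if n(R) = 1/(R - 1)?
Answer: -2705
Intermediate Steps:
n(R) = 1/(-1 + R)
y(W) = 1 (y(W) = (2*W)/((2*W)) = (2*W)*(1/(2*W)) = 1)
y(n(-3)) - 1*2706 = 1 - 1*2706 = 1 - 2706 = -2705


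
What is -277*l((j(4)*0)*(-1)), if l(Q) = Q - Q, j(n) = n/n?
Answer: 0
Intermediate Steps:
j(n) = 1
l(Q) = 0
-277*l((j(4)*0)*(-1)) = -277*0 = 0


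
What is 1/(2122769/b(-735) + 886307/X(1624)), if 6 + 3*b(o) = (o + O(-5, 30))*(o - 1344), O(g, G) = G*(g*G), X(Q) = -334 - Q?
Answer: -7103336174/3211235127169 ≈ -0.0022120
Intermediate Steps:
O(g, G) = g*G**2 (O(g, G) = G*(G*g) = g*G**2)
b(o) = -2 + (-4500 + o)*(-1344 + o)/3 (b(o) = -2 + ((o - 5*30**2)*(o - 1344))/3 = -2 + ((o - 5*900)*(-1344 + o))/3 = -2 + ((o - 4500)*(-1344 + o))/3 = -2 + ((-4500 + o)*(-1344 + o))/3 = -2 + (-4500 + o)*(-1344 + o)/3)
1/(2122769/b(-735) + 886307/X(1624)) = 1/(2122769/(2015998 - 1948*(-735) + (1/3)*(-735)**2) + 886307/(-334 - 1*1624)) = 1/(2122769/(2015998 + 1431780 + (1/3)*540225) + 886307/(-334 - 1624)) = 1/(2122769/(2015998 + 1431780 + 180075) + 886307/(-1958)) = 1/(2122769/3627853 + 886307*(-1/1958)) = 1/(2122769*(1/3627853) - 886307/1958) = 1/(2122769/3627853 - 886307/1958) = 1/(-3211235127169/7103336174) = -7103336174/3211235127169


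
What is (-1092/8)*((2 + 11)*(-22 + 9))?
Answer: 46137/2 ≈ 23069.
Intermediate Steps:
(-1092/8)*((2 + 11)*(-22 + 9)) = (-1092/8)*(13*(-13)) = -42*13/4*(-169) = -273/2*(-169) = 46137/2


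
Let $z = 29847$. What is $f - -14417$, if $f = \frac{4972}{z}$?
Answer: $\frac{430309171}{29847} \approx 14417.0$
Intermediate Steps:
$f = \frac{4972}{29847} \approx 0.16658$
$f - -14417 = \frac{4972}{29847} - -14417 = \frac{4972}{29847} + 14417 = \frac{430309171}{29847}$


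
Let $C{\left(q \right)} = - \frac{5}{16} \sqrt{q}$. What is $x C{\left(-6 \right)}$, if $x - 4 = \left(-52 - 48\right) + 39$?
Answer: $\frac{285 i \sqrt{6}}{16} \approx 43.632 i$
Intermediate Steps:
$C{\left(q \right)} = - \frac{5 \sqrt{q}}{16}$ ($C{\left(q \right)} = \left(-5\right) \frac{1}{16} \sqrt{q} = - \frac{5 \sqrt{q}}{16}$)
$x = -57$ ($x = 4 + \left(\left(-52 - 48\right) + 39\right) = 4 + \left(-100 + 39\right) = 4 - 61 = -57$)
$x C{\left(-6 \right)} = - 57 \left(- \frac{5 \sqrt{-6}}{16}\right) = - 57 \left(- \frac{5 i \sqrt{6}}{16}\right) = \frac{285 i \sqrt{6}}{16}$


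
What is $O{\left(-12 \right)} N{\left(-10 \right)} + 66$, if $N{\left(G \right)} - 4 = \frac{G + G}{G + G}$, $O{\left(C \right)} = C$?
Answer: $6$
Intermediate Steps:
$N{\left(G \right)} = 5$ ($N{\left(G \right)} = 4 + \frac{G + G}{G + G} = 4 + \frac{2 G}{2 G} = 4 + 2 G \frac{1}{2 G} = 4 + 1 = 5$)
$O{\left(-12 \right)} N{\left(-10 \right)} + 66 = \left(-12\right) 5 + 66 = -60 + 66 = 6$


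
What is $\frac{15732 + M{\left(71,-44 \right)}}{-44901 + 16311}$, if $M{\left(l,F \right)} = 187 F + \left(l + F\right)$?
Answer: $- \frac{7531}{28590} \approx -0.26341$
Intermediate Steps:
$M{\left(l,F \right)} = l + 188 F$ ($M{\left(l,F \right)} = 187 F + \left(F + l\right) = l + 188 F$)
$\frac{15732 + M{\left(71,-44 \right)}}{-44901 + 16311} = \frac{15732 + \left(71 + 188 \left(-44\right)\right)}{-44901 + 16311} = \frac{15732 + \left(71 - 8272\right)}{-28590} = \left(15732 - 8201\right) \left(- \frac{1}{28590}\right) = 7531 \left(- \frac{1}{28590}\right) = - \frac{7531}{28590}$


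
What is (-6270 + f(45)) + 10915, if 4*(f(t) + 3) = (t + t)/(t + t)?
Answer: 18569/4 ≈ 4642.3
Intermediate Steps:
f(t) = -11/4 (f(t) = -3 + ((t + t)/(t + t))/4 = -3 + ((2*t)/((2*t)))/4 = -3 + ((2*t)*(1/(2*t)))/4 = -3 + (¼)*1 = -3 + ¼ = -11/4)
(-6270 + f(45)) + 10915 = (-6270 - 11/4) + 10915 = -25091/4 + 10915 = 18569/4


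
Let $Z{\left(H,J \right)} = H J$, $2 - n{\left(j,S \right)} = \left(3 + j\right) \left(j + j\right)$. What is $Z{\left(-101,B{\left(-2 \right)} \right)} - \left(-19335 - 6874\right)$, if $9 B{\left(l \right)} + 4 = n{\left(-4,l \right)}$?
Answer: $\frac{236891}{9} \approx 26321.0$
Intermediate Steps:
$n{\left(j,S \right)} = 2 - 2 j \left(3 + j\right)$ ($n{\left(j,S \right)} = 2 - \left(3 + j\right) \left(j + j\right) = 2 - \left(3 + j\right) 2 j = 2 - 2 j \left(3 + j\right)$)
$B{\left(l \right)} = - \frac{10}{9}$ ($B{\left(l \right)} = - \frac{4}{9} + \frac{2 - -24 - 2 \left(-4\right)^{2}}{9} = - \frac{4}{9} + \frac{2 + 24 - 32}{9} = - \frac{4}{9} + \frac{1}{9} \left(-6\right) = - \frac{4}{9} - \frac{2}{3} = - \frac{10}{9}$)
$Z{\left(-101,B{\left(-2 \right)} \right)} - \left(-19335 - 6874\right) = \left(-101\right) \left(- \frac{10}{9}\right) - \left(-19335 - 6874\right) = \frac{1010}{9} - -26209 = \frac{1010}{9} + 26209 = \frac{236891}{9}$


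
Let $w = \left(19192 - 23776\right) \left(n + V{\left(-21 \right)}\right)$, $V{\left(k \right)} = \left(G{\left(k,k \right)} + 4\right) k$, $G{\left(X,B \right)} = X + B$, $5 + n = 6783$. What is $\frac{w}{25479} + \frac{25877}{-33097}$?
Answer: $- \frac{383354881777}{281092821} \approx -1363.8$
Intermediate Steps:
$n = 6778$ ($n = -5 + 6783 = 6778$)
$G{\left(X,B \right)} = B + X$
$V{\left(k \right)} = k \left(4 + 2 k\right)$ ($V{\left(k \right)} = \left(\left(k + k\right) + 4\right) k = \left(2 k + 4\right) k = \left(4 + 2 k\right) k = k \left(4 + 2 k\right)$)
$w = -34728384$ ($w = \left(19192 - 23776\right) \left(6778 + 2 \left(-21\right) \left(2 - 21\right)\right) = - 4584 \left(6778 + 2 \left(-21\right) \left(-19\right)\right) = - 4584 \left(6778 + 798\right) = \left(-4584\right) 7576 = -34728384$)
$\frac{w}{25479} + \frac{25877}{-33097} = - \frac{34728384}{25479} + \frac{25877}{-33097} = \left(-34728384\right) \frac{1}{25479} + 25877 \left(- \frac{1}{33097}\right) = - \frac{11576128}{8493} - \frac{25877}{33097} = - \frac{383354881777}{281092821}$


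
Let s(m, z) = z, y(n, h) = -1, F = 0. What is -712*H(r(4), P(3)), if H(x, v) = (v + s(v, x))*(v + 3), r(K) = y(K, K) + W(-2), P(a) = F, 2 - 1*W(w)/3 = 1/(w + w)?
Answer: -12282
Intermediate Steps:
W(w) = 6 - 3/(2*w) (W(w) = 6 - 3/(w + w) = 6 - 3*1/(2*w) = 6 - 3/(2*w))
P(a) = 0
r(K) = 23/4 (r(K) = -1 + (6 - 3/2/(-2)) = -1 + (6 - 3/2*(-½)) = -1 + (6 + ¾) = -1 + 27/4 = 23/4)
H(x, v) = (3 + v)*(v + x) (H(x, v) = (v + x)*(v + 3) = (v + x)*(3 + v) = (3 + v)*(v + x))
-712*H(r(4), P(3)) = -712*(0² + 3*0 + 3*(23/4) + 0*(23/4)) = -712*(0 + 0 + 69/4 + 0) = -712*69/4 = -12282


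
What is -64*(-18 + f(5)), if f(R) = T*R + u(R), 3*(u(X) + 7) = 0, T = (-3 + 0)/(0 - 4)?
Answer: 1360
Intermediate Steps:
T = ¾ (T = -3/(-4) = -3*(-¼) = ¾ ≈ 0.75000)
u(X) = -7 (u(X) = -7 + (⅓)*0 = -7 + 0 = -7)
f(R) = -7 + 3*R/4 (f(R) = 3*R/4 - 7 = -7 + 3*R/4)
-64*(-18 + f(5)) = -64*(-18 + (-7 + (¾)*5)) = -64*(-18 + (-7 + 15/4)) = -64*(-18 - 13/4) = -64*(-85/4) = 1360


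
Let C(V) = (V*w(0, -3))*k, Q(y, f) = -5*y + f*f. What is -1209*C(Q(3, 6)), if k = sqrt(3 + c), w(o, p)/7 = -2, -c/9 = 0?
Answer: 355446*sqrt(3) ≈ 6.1565e+5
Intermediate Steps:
c = 0 (c = -9*0 = 0)
w(o, p) = -14 (w(o, p) = 7*(-2) = -14)
k = sqrt(3) (k = sqrt(3 + 0) = sqrt(3) ≈ 1.7320)
Q(y, f) = f**2 - 5*y (Q(y, f) = -5*y + f**2 = f**2 - 5*y)
C(V) = -14*V*sqrt(3) (C(V) = (V*(-14))*sqrt(3) = (-14*V)*sqrt(3) = -14*V*sqrt(3))
-1209*C(Q(3, 6)) = -(-16926)*(6**2 - 5*3)*sqrt(3) = -(-16926)*(36 - 15)*sqrt(3) = -(-16926)*21*sqrt(3) = -(-355446)*sqrt(3) = 355446*sqrt(3)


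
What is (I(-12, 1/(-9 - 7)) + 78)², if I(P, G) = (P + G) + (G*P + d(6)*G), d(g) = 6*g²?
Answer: 724201/256 ≈ 2828.9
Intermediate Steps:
I(P, G) = P + 217*G + G*P (I(P, G) = (P + G) + (G*P + (6*6²)*G) = (G + P) + (G*P + (6*36)*G) = (G + P) + (G*P + 216*G) = (G + P) + (216*G + G*P) = P + 217*G + G*P)
(I(-12, 1/(-9 - 7)) + 78)² = ((-12 + 217/(-9 - 7) - 12/(-9 - 7)) + 78)² = ((-12 + 217/(-16) - 12/(-16)) + 78)² = ((-12 + 217*(-1/16) - 1/16*(-12)) + 78)² = ((-12 - 217/16 + ¾) + 78)² = (-397/16 + 78)² = (851/16)² = 724201/256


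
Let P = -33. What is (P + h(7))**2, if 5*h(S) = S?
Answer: 24964/25 ≈ 998.56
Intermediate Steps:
h(S) = S/5
(P + h(7))**2 = (-33 + (1/5)*7)**2 = (-33 + 7/5)**2 = (-158/5)**2 = 24964/25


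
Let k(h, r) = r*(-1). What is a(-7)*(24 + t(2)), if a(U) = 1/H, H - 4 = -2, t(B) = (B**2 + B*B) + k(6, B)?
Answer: 15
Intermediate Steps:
k(h, r) = -r
t(B) = -B + 2*B**2 (t(B) = (B**2 + B*B) - B = (B**2 + B**2) - B = 2*B**2 - B = -B + 2*B**2)
H = 2 (H = 4 - 2 = 2)
a(U) = 1/2
a(-7)*(24 + t(2)) = (24 + 2*(-1 + 2*2))/2 = (24 + 2*(-1 + 4))/2 = (24 + 2*3)/2 = (24 + 6)/2 = (1/2)*30 = 15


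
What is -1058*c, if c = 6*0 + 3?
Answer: -3174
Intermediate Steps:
c = 3 (c = 0 + 3 = 3)
-1058*c = -1058*3 = -3174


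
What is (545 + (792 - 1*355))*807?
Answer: 792474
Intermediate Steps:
(545 + (792 - 1*355))*807 = (545 + (792 - 355))*807 = (545 + 437)*807 = 982*807 = 792474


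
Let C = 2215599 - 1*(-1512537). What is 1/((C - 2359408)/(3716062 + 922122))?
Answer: 579773/171091 ≈ 3.3887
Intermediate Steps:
C = 3728136 (C = 2215599 + 1512537 = 3728136)
1/((C - 2359408)/(3716062 + 922122)) = 1/((3728136 - 2359408)/(3716062 + 922122)) = 1/(1368728/4638184) = 1/(1368728*(1/4638184)) = 1/(171091/579773) = 579773/171091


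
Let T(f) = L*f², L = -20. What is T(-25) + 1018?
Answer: -11482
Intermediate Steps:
T(f) = -20*f²
T(-25) + 1018 = -20*(-25)² + 1018 = -20*625 + 1018 = -12500 + 1018 = -11482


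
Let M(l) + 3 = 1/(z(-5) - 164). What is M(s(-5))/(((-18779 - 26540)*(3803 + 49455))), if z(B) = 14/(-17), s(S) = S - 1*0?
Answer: 8423/6762905244204 ≈ 1.2455e-9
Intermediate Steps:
s(S) = S (s(S) = S + 0 = S)
z(B) = -14/17 (z(B) = 14*(-1/17) = -14/17)
M(l) = -8423/2802 (M(l) = -3 + 1/(-14/17 - 164) = -3 + 1/(-2802/17) = -3 - 17/2802 = -8423/2802)
M(s(-5))/(((-18779 - 26540)*(3803 + 49455))) = -8423*1/((-18779 - 26540)*(3803 + 49455))/2802 = -8423/(2802*((-45319*53258))) = -8423/2802/(-2413599302) = -8423/2802*(-1/2413599302) = 8423/6762905244204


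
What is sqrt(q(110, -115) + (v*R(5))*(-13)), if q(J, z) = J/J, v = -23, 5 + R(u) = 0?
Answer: 3*I*sqrt(166) ≈ 38.652*I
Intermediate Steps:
R(u) = -5 (R(u) = -5 + 0 = -5)
q(J, z) = 1
sqrt(q(110, -115) + (v*R(5))*(-13)) = sqrt(1 - 23*(-5)*(-13)) = sqrt(1 + 115*(-13)) = sqrt(1 - 1495) = sqrt(-1494) = 3*I*sqrt(166)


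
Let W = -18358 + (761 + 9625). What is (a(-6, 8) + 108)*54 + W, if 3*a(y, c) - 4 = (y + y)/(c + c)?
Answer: -4163/2 ≈ -2081.5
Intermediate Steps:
a(y, c) = 4/3 + y/(3*c) (a(y, c) = 4/3 + ((y + y)/(c + c))/3 = 4/3 + ((2*y)/((2*c)))/3 = 4/3 + ((2*y)*(1/(2*c)))/3 = 4/3 + (y/c)/3 = 4/3 + y/(3*c))
W = -7972 (W = -18358 + 10386 = -7972)
(a(-6, 8) + 108)*54 + W = ((⅓)*(-6 + 4*8)/8 + 108)*54 - 7972 = ((⅓)*(⅛)*(-6 + 32) + 108)*54 - 7972 = ((⅓)*(⅛)*26 + 108)*54 - 7972 = (13/12 + 108)*54 - 7972 = (1309/12)*54 - 7972 = 11781/2 - 7972 = -4163/2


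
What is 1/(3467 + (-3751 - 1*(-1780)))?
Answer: 1/1496 ≈ 0.00066845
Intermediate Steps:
1/(3467 + (-3751 - 1*(-1780))) = 1/(3467 + (-3751 + 1780)) = 1/(3467 - 1971) = 1/1496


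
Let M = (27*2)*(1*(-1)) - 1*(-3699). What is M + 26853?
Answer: 30498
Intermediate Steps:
M = 3645 (M = 54*(-1) + 3699 = -54 + 3699 = 3645)
M + 26853 = 3645 + 26853 = 30498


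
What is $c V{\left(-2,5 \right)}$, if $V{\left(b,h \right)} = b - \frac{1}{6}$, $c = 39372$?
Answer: $-85306$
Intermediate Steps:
$V{\left(b,h \right)} = - \frac{1}{6} + b$ ($V{\left(b,h \right)} = b - \frac{1}{6} = - \frac{1}{6} + b$)
$c V{\left(-2,5 \right)} = 39372 \left(- \frac{1}{6} - 2\right) = 39372 \left(- \frac{13}{6}\right) = -85306$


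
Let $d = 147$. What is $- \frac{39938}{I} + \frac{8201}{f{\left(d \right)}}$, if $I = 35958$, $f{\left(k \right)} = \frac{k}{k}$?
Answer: $\frac{147425810}{17979} \approx 8199.9$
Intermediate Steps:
$f{\left(k \right)} = 1$
$- \frac{39938}{I} + \frac{8201}{f{\left(d \right)}} = - \frac{39938}{35958} + \frac{8201}{1} = \left(-39938\right) \frac{1}{35958} + 8201 \cdot 1 = - \frac{19969}{17979} + 8201 = \frac{147425810}{17979}$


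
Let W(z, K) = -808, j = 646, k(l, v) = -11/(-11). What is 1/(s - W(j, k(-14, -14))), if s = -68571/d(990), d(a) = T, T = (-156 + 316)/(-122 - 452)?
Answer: 80/19744517 ≈ 4.0518e-6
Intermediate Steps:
k(l, v) = 1 (k(l, v) = -11*(-1/11) = 1)
T = -80/287 (T = 160/(-574) = 160*(-1/574) = -80/287 ≈ -0.27875)
d(a) = -80/287
s = 19679877/80 (s = -68571/(-80/287) = -68571*(-287/80) = 19679877/80 ≈ 2.4600e+5)
1/(s - W(j, k(-14, -14))) = 1/(19679877/80 - 1*(-808)) = 1/(19679877/80 + 808) = 1/(19744517/80) = 80/19744517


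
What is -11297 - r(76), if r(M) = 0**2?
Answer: -11297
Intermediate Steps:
r(M) = 0
-11297 - r(76) = -11297 - 1*0 = -11297 + 0 = -11297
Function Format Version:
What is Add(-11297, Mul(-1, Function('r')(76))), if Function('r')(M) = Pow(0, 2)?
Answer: -11297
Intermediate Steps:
Function('r')(M) = 0
Add(-11297, Mul(-1, Function('r')(76))) = Add(-11297, Mul(-1, 0)) = Add(-11297, 0) = -11297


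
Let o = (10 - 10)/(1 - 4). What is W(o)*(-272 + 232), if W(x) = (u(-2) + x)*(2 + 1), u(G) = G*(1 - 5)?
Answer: -960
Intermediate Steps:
u(G) = -4*G (u(G) = G*(-4) = -4*G)
o = 0 (o = 0/(-3) = 0*(-1/3) = 0)
W(x) = 24 + 3*x (W(x) = (-4*(-2) + x)*(2 + 1) = (8 + x)*3 = 24 + 3*x)
W(o)*(-272 + 232) = (24 + 3*0)*(-272 + 232) = (24 + 0)*(-40) = 24*(-40) = -960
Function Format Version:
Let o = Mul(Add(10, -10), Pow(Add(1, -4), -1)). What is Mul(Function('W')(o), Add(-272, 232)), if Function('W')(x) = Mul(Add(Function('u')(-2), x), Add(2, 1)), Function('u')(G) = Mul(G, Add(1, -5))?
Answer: -960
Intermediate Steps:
Function('u')(G) = Mul(-4, G) (Function('u')(G) = Mul(G, -4) = Mul(-4, G))
o = 0 (o = Mul(0, Pow(-3, -1)) = Mul(0, Rational(-1, 3)) = 0)
Function('W')(x) = Add(24, Mul(3, x)) (Function('W')(x) = Mul(Add(Mul(-4, -2), x), Add(2, 1)) = Mul(Add(8, x), 3) = Add(24, Mul(3, x)))
Mul(Function('W')(o), Add(-272, 232)) = Mul(Add(24, Mul(3, 0)), Add(-272, 232)) = Mul(Add(24, 0), -40) = Mul(24, -40) = -960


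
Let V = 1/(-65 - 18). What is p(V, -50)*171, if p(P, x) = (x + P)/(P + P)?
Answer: 709821/2 ≈ 3.5491e+5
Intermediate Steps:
V = -1/83 (V = 1/(-83) = -1/83 ≈ -0.012048)
p(P, x) = (P + x)/(2*P) (p(P, x) = (P + x)/((2*P)) = (P + x)*(1/(2*P)) = (P + x)/(2*P))
p(V, -50)*171 = ((-1/83 - 50)/(2*(-1/83)))*171 = ((½)*(-83)*(-4151/83))*171 = (4151/2)*171 = 709821/2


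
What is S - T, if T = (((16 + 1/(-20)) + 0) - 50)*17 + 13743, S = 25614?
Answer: 248997/20 ≈ 12450.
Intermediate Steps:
T = 263283/20 (T = (((16 - 1/20) + 0) - 50)*17 + 13743 = ((319/20 + 0) - 50)*17 + 13743 = (319/20 - 50)*17 + 13743 = -681/20*17 + 13743 = -11577/20 + 13743 = 263283/20 ≈ 13164.)
S - T = 25614 - 1*263283/20 = 25614 - 263283/20 = 248997/20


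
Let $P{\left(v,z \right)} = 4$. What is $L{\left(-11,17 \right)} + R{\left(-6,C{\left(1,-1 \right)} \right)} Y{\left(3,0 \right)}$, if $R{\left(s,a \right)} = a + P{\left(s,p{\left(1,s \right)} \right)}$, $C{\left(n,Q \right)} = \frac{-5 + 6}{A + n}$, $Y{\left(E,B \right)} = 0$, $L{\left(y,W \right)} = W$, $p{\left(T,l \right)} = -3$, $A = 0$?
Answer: $17$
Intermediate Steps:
$C{\left(n,Q \right)} = \frac{1}{n}$ ($C{\left(n,Q \right)} = \frac{-5 + 6}{0 + n} = 1 \frac{1}{n} = \frac{1}{n}$)
$R{\left(s,a \right)} = 4 + a$ ($R{\left(s,a \right)} = a + 4 = 4 + a$)
$L{\left(-11,17 \right)} + R{\left(-6,C{\left(1,-1 \right)} \right)} Y{\left(3,0 \right)} = 17 + \left(4 + 1^{-1}\right) 0 = 17 + \left(4 + 1\right) 0 = 17 + 5 \cdot 0 = 17 + 0 = 17$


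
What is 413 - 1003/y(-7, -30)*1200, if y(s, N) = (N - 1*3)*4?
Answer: 104843/11 ≈ 9531.2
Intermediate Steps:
y(s, N) = -12 + 4*N (y(s, N) = (N - 3)*4 = (-3 + N)*4 = -12 + 4*N)
413 - 1003/y(-7, -30)*1200 = 413 - 1003/(-12 + 4*(-30))*1200 = 413 - 1003/(-12 - 120)*1200 = 413 - 1003/(-132)*1200 = 413 - 1003*(-1/132)*1200 = 413 + (1003/132)*1200 = 413 + 100300/11 = 104843/11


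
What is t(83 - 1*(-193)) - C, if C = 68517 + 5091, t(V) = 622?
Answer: -72986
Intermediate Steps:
C = 73608
t(83 - 1*(-193)) - C = 622 - 1*73608 = 622 - 73608 = -72986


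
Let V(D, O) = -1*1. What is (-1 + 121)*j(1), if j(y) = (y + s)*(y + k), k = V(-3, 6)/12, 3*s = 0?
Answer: 110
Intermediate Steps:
s = 0 (s = (⅓)*0 = 0)
V(D, O) = -1
k = -1/12 ≈ -0.083333
j(y) = y*(-1/12 + y) (j(y) = (y + 0)*(y - 1/12) = y*(-1/12 + y))
(-1 + 121)*j(1) = (-1 + 121)*(1*(-1/12 + 1)) = 120*(1*(11/12)) = 120*(11/12) = 110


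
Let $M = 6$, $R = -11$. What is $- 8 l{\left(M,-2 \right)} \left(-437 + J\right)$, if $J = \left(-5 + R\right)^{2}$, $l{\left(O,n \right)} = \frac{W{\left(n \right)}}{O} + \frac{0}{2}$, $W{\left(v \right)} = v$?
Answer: $- \frac{1448}{3} \approx -482.67$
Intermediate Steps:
$l{\left(O,n \right)} = \frac{n}{O}$ ($l{\left(O,n \right)} = \frac{n}{O} + \frac{0}{2} = \frac{n}{O} + 0 \cdot \frac{1}{2} = \frac{n}{O} + 0 = \frac{n}{O}$)
$J = 256$ ($J = \left(-5 - 11\right)^{2} = \left(-16\right)^{2} = 256$)
$- 8 l{\left(M,-2 \right)} \left(-437 + J\right) = - 8 \left(- \frac{2}{6}\right) \left(-437 + 256\right) = - 8 \left(\left(-2\right) \frac{1}{6}\right) \left(-181\right) = \left(-8\right) \left(- \frac{1}{3}\right) \left(-181\right) = \frac{8}{3} \left(-181\right) = - \frac{1448}{3}$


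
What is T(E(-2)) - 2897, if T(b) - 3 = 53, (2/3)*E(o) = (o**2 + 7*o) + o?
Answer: -2841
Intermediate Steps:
E(o) = 12*o + 3*o**2/2 (E(o) = 3*((o**2 + 7*o) + o)/2 = 3*(o**2 + 8*o)/2 = 12*o + 3*o**2/2)
T(b) = 56 (T(b) = 3 + 53 = 56)
T(E(-2)) - 2897 = 56 - 2897 = -2841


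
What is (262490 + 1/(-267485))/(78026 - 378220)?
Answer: -70212137649/80297392090 ≈ -0.87440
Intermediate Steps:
(262490 + 1/(-267485))/(78026 - 378220) = (262490 - 1/267485)/(-300194) = (70212137649/267485)*(-1/300194) = -70212137649/80297392090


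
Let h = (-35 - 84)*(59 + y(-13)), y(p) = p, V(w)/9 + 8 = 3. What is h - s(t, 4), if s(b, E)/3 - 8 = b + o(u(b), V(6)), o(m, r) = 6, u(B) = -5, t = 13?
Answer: -5555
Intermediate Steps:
V(w) = -45 (V(w) = -72 + 9*3 = -72 + 27 = -45)
h = -5474 (h = (-35 - 84)*(59 - 13) = -119*46 = -5474)
s(b, E) = 42 + 3*b (s(b, E) = 24 + 3*(b + 6) = 24 + 3*(6 + b) = 24 + (18 + 3*b) = 42 + 3*b)
h - s(t, 4) = -5474 - (42 + 3*13) = -5474 - (42 + 39) = -5474 - 1*81 = -5474 - 81 = -5555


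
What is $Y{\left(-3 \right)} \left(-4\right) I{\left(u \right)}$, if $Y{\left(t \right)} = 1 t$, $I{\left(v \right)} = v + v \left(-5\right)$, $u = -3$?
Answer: $144$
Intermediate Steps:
$I{\left(v \right)} = - 4 v$ ($I{\left(v \right)} = v - 5 v = - 4 v$)
$Y{\left(t \right)} = t$
$Y{\left(-3 \right)} \left(-4\right) I{\left(u \right)} = \left(-3\right) \left(-4\right) \left(\left(-4\right) \left(-3\right)\right) = 12 \cdot 12 = 144$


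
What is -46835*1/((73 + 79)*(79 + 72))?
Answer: -2465/1208 ≈ -2.0406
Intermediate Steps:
-46835*1/((73 + 79)*(79 + 72)) = -46835/(151*152) = -46835/22952 = -46835*1/22952 = -2465/1208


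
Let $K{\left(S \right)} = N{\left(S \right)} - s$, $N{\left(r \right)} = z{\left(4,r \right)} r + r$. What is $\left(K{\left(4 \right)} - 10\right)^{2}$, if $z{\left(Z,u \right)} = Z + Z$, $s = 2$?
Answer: $576$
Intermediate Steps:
$z{\left(Z,u \right)} = 2 Z$
$N{\left(r \right)} = 9 r$ ($N{\left(r \right)} = 2 \cdot 4 r + r = 8 r + r = 9 r$)
$K{\left(S \right)} = -2 + 9 S$ ($K{\left(S \right)} = 9 S - 2 = -2 + 9 S$)
$\left(K{\left(4 \right)} - 10\right)^{2} = \left(\left(-2 + 9 \cdot 4\right) - 10\right)^{2} = \left(\left(-2 + 36\right) - 10\right)^{2} = \left(34 - 10\right)^{2} = 24^{2} = 576$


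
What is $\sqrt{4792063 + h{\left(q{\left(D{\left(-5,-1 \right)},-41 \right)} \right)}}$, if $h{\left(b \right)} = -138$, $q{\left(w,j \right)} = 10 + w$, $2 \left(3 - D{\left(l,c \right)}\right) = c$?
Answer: $5 \sqrt{191677} \approx 2189.0$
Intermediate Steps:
$D{\left(l,c \right)} = 3 - \frac{c}{2}$
$\sqrt{4792063 + h{\left(q{\left(D{\left(-5,-1 \right)},-41 \right)} \right)}} = \sqrt{4792063 - 138} = \sqrt{4791925} = 5 \sqrt{191677}$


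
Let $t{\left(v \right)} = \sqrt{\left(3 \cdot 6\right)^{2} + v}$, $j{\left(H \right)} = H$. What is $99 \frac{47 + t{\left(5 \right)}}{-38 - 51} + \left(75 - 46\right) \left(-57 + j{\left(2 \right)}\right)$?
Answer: $- \frac{146608}{89} - \frac{99 \sqrt{329}}{89} \approx -1667.5$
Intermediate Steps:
$t{\left(v \right)} = \sqrt{324 + v}$ ($t{\left(v \right)} = \sqrt{18^{2} + v} = \sqrt{324 + v}$)
$99 \frac{47 + t{\left(5 \right)}}{-38 - 51} + \left(75 - 46\right) \left(-57 + j{\left(2 \right)}\right) = 99 \frac{47 + \sqrt{324 + 5}}{-38 - 51} + \left(75 - 46\right) \left(-57 + 2\right) = 99 \frac{47 + \sqrt{329}}{-89} + 29 \left(-55\right) = 99 \left(47 + \sqrt{329}\right) \left(- \frac{1}{89}\right) - 1595 = 99 \left(- \frac{47}{89} - \frac{\sqrt{329}}{89}\right) - 1595 = \left(- \frac{4653}{89} - \frac{99 \sqrt{329}}{89}\right) - 1595 = - \frac{146608}{89} - \frac{99 \sqrt{329}}{89}$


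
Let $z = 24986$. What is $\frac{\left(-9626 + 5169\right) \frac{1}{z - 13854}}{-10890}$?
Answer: $\frac{4457}{121227480} \approx 3.6766 \cdot 10^{-5}$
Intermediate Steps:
$\frac{\left(-9626 + 5169\right) \frac{1}{z - 13854}}{-10890} = \frac{\left(-9626 + 5169\right) \frac{1}{24986 - 13854}}{-10890} = - \frac{4457}{11132} \left(- \frac{1}{10890}\right) = \left(-4457\right) \frac{1}{11132} \left(- \frac{1}{10890}\right) = \left(- \frac{4457}{11132}\right) \left(- \frac{1}{10890}\right) = \frac{4457}{121227480}$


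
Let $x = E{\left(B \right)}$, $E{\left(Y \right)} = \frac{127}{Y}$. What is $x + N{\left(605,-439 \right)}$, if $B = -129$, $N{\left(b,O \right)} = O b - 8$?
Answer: $- \frac{34262914}{129} \approx -2.656 \cdot 10^{5}$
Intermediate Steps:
$N{\left(b,O \right)} = -8 + O b$
$x = - \frac{127}{129}$ ($x = \frac{127}{-129} = 127 \left(- \frac{1}{129}\right) = - \frac{127}{129} \approx -0.9845$)
$x + N{\left(605,-439 \right)} = - \frac{127}{129} - 265603 = - \frac{34262914}{129}$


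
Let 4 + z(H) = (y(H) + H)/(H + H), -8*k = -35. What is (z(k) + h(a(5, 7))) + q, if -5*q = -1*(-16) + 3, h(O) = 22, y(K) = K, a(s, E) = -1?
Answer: 76/5 ≈ 15.200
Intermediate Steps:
k = 35/8 (k = -⅛*(-35) = 35/8 ≈ 4.3750)
z(H) = -3 (z(H) = -4 + (H + H)/(H + H) = -4 + (2*H)/((2*H)) = -4 + (2*H)*(1/(2*H)) = -4 + 1 = -3)
q = -19/5 (q = -(-1*(-16) + 3)/5 = -(16 + 3)/5 = -⅕*19 = -19/5 ≈ -3.8000)
(z(k) + h(a(5, 7))) + q = (-3 + 22) - 19/5 = 19 - 19/5 = 76/5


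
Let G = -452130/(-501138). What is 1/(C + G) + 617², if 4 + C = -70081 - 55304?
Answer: 3986875987249865/10472790092 ≈ 3.8069e+5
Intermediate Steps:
C = -125389 (C = -4 + (-70081 - 55304) = -4 - 125385 = -125389)
G = 75355/83523 (G = -452130*(-1/501138) = 75355/83523 ≈ 0.90221)
1/(C + G) + 617² = 1/(-125389 + 75355/83523) + 617² = 1/(-10472790092/83523) + 380689 = -83523/10472790092 + 380689 = 3986875987249865/10472790092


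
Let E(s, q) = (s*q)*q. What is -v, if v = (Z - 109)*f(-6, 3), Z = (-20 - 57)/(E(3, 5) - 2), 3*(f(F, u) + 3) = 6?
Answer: -8034/73 ≈ -110.05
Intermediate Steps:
f(F, u) = -1 (f(F, u) = -3 + (⅓)*6 = -3 + 2 = -1)
E(s, q) = s*q² (E(s, q) = (q*s)*q = s*q²)
Z = -77/73 (Z = (-20 - 57)/(3*5² - 2) = -77/(3*25 - 2) = -77/(75 - 2) = -77/73 ≈ -1.0548)
v = 8034/73 (v = (-77/73 - 109)*(-1) = -8034/73*(-1) = 8034/73 ≈ 110.05)
-v = -1*8034/73 = -8034/73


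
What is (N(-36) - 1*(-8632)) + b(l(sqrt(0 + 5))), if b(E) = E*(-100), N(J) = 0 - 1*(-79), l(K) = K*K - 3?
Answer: 8511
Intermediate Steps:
l(K) = -3 + K**2 (l(K) = K**2 - 3 = -3 + K**2)
N(J) = 79 (N(J) = 0 + 79 = 79)
b(E) = -100*E
(N(-36) - 1*(-8632)) + b(l(sqrt(0 + 5))) = (79 - 1*(-8632)) - 100*(-3 + (sqrt(0 + 5))**2) = (79 + 8632) - 100*(-3 + (sqrt(5))**2) = 8711 - 100*(-3 + 5) = 8711 - 100*2 = 8711 - 200 = 8511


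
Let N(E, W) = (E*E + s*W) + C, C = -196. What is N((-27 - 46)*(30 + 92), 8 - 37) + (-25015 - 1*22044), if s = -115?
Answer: 79272916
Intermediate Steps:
N(E, W) = -196 + E² - 115*W (N(E, W) = (E*E - 115*W) - 196 = (E² - 115*W) - 196 = -196 + E² - 115*W)
N((-27 - 46)*(30 + 92), 8 - 37) + (-25015 - 1*22044) = (-196 + ((-27 - 46)*(30 + 92))² - 115*(8 - 37)) + (-25015 - 1*22044) = (-196 + (-73*122)² - 115*(-29)) + (-25015 - 22044) = (-196 + (-8906)² + 3335) - 47059 = (-196 + 79316836 + 3335) - 47059 = 79319975 - 47059 = 79272916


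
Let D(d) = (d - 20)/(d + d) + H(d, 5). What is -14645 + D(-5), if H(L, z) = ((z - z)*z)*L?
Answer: -29285/2 ≈ -14643.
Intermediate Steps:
H(L, z) = 0 (H(L, z) = (0*z)*L = 0*L = 0)
D(d) = (-20 + d)/(2*d) (D(d) = (d - 20)/(d + d) + 0 = (-20 + d)/((2*d)) + 0 = (-20 + d)*(1/(2*d)) + 0 = (-20 + d)/(2*d) + 0 = (-20 + d)/(2*d))
-14645 + D(-5) = -14645 + (½)*(-20 - 5)/(-5) = -14645 + (½)*(-⅕)*(-25) = -14645 + 5/2 = -29285/2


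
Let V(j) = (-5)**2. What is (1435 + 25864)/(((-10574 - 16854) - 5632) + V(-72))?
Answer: -27299/33035 ≈ -0.82637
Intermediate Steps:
V(j) = 25
(1435 + 25864)/(((-10574 - 16854) - 5632) + V(-72)) = (1435 + 25864)/(((-10574 - 16854) - 5632) + 25) = 27299/((-27428 - 5632) + 25) = 27299/(-33060 + 25) = 27299/(-33035) = 27299*(-1/33035) = -27299/33035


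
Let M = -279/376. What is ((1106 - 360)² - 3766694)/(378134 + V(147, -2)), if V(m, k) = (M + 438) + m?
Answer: -1207026928/142398065 ≈ -8.4764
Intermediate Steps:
M = -279/376 (M = -279*1/376 = -279/376 ≈ -0.74202)
V(m, k) = 164409/376 + m (V(m, k) = (-279/376 + 438) + m = 164409/376 + m)
((1106 - 360)² - 3766694)/(378134 + V(147, -2)) = ((1106 - 360)² - 3766694)/(378134 + (164409/376 + 147)) = (746² - 3766694)/(378134 + 219681/376) = (556516 - 3766694)/(142398065/376) = -3210178*376/142398065 = -1207026928/142398065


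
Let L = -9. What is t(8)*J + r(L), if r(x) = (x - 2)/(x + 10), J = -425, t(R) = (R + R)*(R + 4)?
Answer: -81611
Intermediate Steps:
t(R) = 2*R*(4 + R) (t(R) = (2*R)*(4 + R) = 2*R*(4 + R))
r(x) = (-2 + x)/(10 + x)
t(8)*J + r(L) = (2*8*(4 + 8))*(-425) + (-2 - 9)/(10 - 9) = (2*8*12)*(-425) - 11/1 = 192*(-425) + 1*(-11) = -81600 - 11 = -81611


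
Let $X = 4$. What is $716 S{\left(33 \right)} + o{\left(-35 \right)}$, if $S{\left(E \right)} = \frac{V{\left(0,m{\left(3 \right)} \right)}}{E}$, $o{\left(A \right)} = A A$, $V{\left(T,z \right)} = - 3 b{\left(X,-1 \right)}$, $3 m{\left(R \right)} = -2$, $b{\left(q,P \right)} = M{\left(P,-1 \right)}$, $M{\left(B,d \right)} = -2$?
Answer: $\frac{14907}{11} \approx 1355.2$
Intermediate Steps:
$b{\left(q,P \right)} = -2$
$m{\left(R \right)} = - \frac{2}{3}$ ($m{\left(R \right)} = \frac{1}{3} \left(-2\right) = - \frac{2}{3}$)
$V{\left(T,z \right)} = 6$ ($V{\left(T,z \right)} = \left(-3\right) \left(-2\right) = 6$)
$o{\left(A \right)} = A^{2}$
$S{\left(E \right)} = \frac{6}{E}$
$716 S{\left(33 \right)} + o{\left(-35 \right)} = 716 \cdot \frac{6}{33} + \left(-35\right)^{2} = 716 \cdot 6 \cdot \frac{1}{33} + 1225 = 716 \cdot \frac{2}{11} + 1225 = \frac{1432}{11} + 1225 = \frac{14907}{11}$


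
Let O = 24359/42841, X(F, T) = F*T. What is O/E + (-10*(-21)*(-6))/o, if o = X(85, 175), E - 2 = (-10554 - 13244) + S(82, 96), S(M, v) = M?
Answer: -36583885639/431770876450 ≈ -0.084730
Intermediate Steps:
O = 24359/42841 (O = 24359*(1/42841) = 24359/42841 ≈ 0.56859)
E = -23714 (E = 2 + ((-10554 - 13244) + 82) = 2 + (-23798 + 82) = 2 - 23716 = -23714)
o = 14875 (o = 85*175 = 14875)
O/E + (-10*(-21)*(-6))/o = (24359/42841)/(-23714) + (-10*(-21)*(-6))/14875 = (24359/42841)*(-1/23714) + (210*(-6))*(1/14875) = -24359/1015931474 - 1260*1/14875 = -24359/1015931474 - 36/425 = -36583885639/431770876450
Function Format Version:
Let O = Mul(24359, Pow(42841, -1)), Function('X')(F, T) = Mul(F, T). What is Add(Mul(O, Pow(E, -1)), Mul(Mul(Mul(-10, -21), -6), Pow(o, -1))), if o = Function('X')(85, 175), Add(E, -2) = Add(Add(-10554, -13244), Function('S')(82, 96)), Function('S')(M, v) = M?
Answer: Rational(-36583885639, 431770876450) ≈ -0.084730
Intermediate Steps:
O = Rational(24359, 42841) (O = Mul(24359, Rational(1, 42841)) = Rational(24359, 42841) ≈ 0.56859)
E = -23714 (E = Add(2, Add(Add(-10554, -13244), 82)) = Add(2, Add(-23798, 82)) = Add(2, -23716) = -23714)
o = 14875 (o = Mul(85, 175) = 14875)
Add(Mul(O, Pow(E, -1)), Mul(Mul(Mul(-10, -21), -6), Pow(o, -1))) = Add(Mul(Rational(24359, 42841), Pow(-23714, -1)), Mul(Mul(Mul(-10, -21), -6), Pow(14875, -1))) = Add(Mul(Rational(24359, 42841), Rational(-1, 23714)), Mul(Mul(210, -6), Rational(1, 14875))) = Add(Rational(-24359, 1015931474), Mul(-1260, Rational(1, 14875))) = Add(Rational(-24359, 1015931474), Rational(-36, 425)) = Rational(-36583885639, 431770876450)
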